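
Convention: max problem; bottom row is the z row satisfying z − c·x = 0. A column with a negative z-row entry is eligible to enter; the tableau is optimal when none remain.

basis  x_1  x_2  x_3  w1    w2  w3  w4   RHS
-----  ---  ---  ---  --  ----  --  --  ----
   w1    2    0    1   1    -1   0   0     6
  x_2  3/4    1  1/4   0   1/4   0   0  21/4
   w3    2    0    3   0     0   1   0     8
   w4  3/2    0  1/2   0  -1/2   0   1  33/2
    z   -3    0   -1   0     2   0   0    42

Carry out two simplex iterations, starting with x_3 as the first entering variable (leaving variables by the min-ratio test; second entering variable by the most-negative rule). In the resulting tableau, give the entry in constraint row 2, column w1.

Ratio test on column x_3 — row 1: 6/1 = 6; row 2: (21/4)/(1/4) = 21; row 3: 8/3 = 8/3; row 4: (33/2)/(1/2) = 33. Minimum is 8/3 at row 3 (w3 leaves); pivot element 3.
Divide row 3 by 3; eliminate column x_3 from the other rows.
Second iteration: most negative z-row entry is -7/3 in column x_1, so x_1 enters.
Ratio test on column x_1 — row 1: (10/3)/(4/3) = 5/2; row 2: (55/12)/(7/12) = 55/7; row 3: (8/3)/(2/3) = 4; row 4: (91/6)/(7/6) = 13. Minimum is 5/2 at row 1 (w1 leaves); pivot element 4/3.
Divide row 1 by 4/3; eliminate column x_1 from the other rows.
After both pivots, the entry at constraint row 2, column w1 is -7/16.

-7/16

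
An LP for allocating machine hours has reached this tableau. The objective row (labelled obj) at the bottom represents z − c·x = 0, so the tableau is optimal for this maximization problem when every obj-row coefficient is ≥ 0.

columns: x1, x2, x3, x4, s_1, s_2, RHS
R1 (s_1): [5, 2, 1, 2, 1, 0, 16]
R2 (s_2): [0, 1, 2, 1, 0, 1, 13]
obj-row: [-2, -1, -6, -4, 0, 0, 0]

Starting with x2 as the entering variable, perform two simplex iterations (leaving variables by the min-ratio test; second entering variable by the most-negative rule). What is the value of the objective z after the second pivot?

Ratio test on column x2 — row 1: 16/2 = 8; row 2: 13/1 = 13. Minimum is 8 at row 1 (s_1 leaves); pivot element 2.
Pivot on row 1; the obj-row RHS becomes 0 − (-1)·8 = 8.
Next entering variable (most negative obj-row entry -11/2): x3.
Ratio test on column x3 — row 1: 8/(1/2) = 16; row 2: 5/(3/2) = 10/3. Minimum is 10/3 at row 2 (s_2 leaves); pivot element 3/2.
After the second pivot the obj-row RHS is 8 − (-11/2)·(10/3) = 79/3.

79/3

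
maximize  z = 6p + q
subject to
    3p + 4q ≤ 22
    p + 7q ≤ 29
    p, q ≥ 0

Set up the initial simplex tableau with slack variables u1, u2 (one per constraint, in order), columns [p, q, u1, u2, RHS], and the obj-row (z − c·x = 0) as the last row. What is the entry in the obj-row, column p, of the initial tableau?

The obj-row carries the negated objective coefficients: the p entry is -6.

-6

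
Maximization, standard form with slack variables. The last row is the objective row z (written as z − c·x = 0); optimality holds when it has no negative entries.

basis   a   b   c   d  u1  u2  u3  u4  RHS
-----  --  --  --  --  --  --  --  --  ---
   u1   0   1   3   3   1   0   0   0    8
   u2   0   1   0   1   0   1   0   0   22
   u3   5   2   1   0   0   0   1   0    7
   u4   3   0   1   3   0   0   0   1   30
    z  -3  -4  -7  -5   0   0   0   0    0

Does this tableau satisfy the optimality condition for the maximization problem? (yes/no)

no

The z-row has a negative entry -7 in column c, so it is not optimal.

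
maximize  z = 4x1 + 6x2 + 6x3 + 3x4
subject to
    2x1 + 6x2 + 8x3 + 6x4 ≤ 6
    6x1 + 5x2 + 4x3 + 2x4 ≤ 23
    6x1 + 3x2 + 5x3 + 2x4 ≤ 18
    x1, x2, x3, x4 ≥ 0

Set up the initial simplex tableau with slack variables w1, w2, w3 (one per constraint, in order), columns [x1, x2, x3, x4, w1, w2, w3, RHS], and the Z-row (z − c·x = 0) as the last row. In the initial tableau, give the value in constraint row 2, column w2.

1

Slack w2 belongs to constraint 2; its column is the unit vector e_2, so the entry in row 2 is 1.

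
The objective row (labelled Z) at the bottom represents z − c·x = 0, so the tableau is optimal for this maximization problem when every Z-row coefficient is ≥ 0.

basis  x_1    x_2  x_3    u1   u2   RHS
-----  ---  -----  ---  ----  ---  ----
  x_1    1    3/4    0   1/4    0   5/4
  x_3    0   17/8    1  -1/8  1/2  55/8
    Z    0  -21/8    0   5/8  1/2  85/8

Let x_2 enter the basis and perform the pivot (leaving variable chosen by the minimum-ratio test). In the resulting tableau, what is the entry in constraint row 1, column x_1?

4/3

Ratio test on column x_2 — row 1: (5/4)/(3/4) = 5/3; row 2: (55/8)/(17/8) = 55/17. Minimum is 5/3 at row 1 (x_1 leaves); pivot element 3/4.
Divide row 1 by 3/4; eliminate column x_2 from the other rows.
In the new row 1, the x_1 entry is the old entry divided by the pivot: 1/(3/4) = 4/3.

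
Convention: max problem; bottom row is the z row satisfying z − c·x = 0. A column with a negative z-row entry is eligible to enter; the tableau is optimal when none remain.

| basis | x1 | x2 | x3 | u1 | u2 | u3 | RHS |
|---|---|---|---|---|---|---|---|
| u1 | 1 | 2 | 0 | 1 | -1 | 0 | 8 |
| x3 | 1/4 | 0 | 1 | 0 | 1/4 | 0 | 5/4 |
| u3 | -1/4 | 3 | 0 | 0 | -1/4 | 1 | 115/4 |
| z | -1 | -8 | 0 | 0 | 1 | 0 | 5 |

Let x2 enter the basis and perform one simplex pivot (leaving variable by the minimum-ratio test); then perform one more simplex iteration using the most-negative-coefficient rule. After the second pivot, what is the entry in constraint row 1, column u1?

Ratio test on column x2 — row 1: 8/2 = 4; row 2: entry 0 ≤ 0; row 3: (115/4)/3 = 115/12. Minimum is 4 at row 1 (u1 leaves); pivot element 2.
Divide row 1 by 2; eliminate column x2 from the other rows.
Second iteration: most negative z-row entry is -3 in column u2, so u2 enters.
Ratio test on column u2 — row 1: entry -1/2 ≤ 0; row 2: (5/4)/(1/4) = 5; row 3: (67/4)/(5/4) = 67/5. Minimum is 5 at row 2 (x3 leaves); pivot element 1/4.
Divide row 2 by 1/4; eliminate column u2 from the other rows.
After both pivots, the entry at constraint row 1, column u1 is 1/2.

1/2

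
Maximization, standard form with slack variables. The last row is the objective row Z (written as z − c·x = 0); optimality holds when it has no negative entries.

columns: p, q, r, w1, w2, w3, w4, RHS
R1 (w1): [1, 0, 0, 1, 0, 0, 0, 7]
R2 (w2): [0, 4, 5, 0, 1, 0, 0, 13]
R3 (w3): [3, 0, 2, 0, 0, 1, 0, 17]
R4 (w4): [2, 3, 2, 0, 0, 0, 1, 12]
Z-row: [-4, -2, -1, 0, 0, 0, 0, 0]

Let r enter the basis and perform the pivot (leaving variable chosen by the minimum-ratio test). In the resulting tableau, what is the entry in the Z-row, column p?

-4

Ratio test on column r — row 1: entry 0 ≤ 0; row 2: 13/5 = 13/5; row 3: 17/2 = 17/2; row 4: 12/2 = 6. Minimum is 13/5 at row 2 (w2 leaves); pivot element 5.
Divide row 2 by 5; eliminate column r from the other rows.
Z-row update in column p: -4 − (-1)·0 = -4.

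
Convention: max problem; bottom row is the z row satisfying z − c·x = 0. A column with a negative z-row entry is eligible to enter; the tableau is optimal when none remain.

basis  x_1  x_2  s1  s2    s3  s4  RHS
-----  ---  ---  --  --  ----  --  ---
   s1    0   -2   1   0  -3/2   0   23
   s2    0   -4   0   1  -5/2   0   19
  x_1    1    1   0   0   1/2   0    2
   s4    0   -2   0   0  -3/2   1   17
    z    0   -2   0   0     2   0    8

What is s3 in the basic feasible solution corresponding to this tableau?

s3 is not in the basis, so in the current basic feasible solution s3 = 0.

0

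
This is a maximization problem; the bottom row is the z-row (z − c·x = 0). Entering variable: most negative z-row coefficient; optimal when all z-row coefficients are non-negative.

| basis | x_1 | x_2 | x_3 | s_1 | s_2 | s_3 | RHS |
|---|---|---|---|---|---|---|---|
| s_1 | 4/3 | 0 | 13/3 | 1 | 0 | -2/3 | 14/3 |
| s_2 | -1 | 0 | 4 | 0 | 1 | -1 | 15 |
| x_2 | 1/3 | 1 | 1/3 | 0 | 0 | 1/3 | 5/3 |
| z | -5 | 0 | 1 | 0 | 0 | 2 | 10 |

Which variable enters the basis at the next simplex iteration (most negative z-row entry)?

Negative z-row entries: x_1: -5.
The most negative is -5 in column x_1, so x_1 enters.

x_1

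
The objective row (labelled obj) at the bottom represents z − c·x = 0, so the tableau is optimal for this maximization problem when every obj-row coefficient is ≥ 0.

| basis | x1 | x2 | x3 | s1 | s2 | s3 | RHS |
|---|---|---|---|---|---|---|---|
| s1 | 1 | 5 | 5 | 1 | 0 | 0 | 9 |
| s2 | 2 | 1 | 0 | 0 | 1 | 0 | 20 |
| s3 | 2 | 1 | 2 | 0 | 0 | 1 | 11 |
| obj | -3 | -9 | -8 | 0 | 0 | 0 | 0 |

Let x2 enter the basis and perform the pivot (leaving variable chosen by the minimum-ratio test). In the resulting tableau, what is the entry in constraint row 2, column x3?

Ratio test on column x2 — row 1: 9/5 = 9/5; row 2: 20/1 = 20; row 3: 11/1 = 11. Minimum is 9/5 at row 1 (s1 leaves); pivot element 5.
Divide row 1 by 5; eliminate column x2 from the other rows.
Row 2 update in column x3: 0 − 1·1 = -1.

-1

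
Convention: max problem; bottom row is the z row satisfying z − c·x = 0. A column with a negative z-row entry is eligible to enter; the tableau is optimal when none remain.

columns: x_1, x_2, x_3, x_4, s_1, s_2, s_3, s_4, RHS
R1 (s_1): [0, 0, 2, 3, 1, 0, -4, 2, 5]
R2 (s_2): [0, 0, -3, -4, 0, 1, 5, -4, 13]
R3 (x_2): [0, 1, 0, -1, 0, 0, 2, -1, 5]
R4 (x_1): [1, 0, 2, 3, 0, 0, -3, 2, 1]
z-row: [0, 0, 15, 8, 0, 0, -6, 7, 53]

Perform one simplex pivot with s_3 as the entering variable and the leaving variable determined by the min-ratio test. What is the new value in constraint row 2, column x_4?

Ratio test on column s_3 — row 1: entry -4 ≤ 0; row 2: 13/5 = 13/5; row 3: 5/2 = 5/2; row 4: entry -3 ≤ 0. Minimum is 5/2 at row 3 (x_2 leaves); pivot element 2.
Divide row 3 by 2; eliminate column s_3 from the other rows.
Row 2 update in column x_4: -4 − 5·(-1/2) = -3/2.

-3/2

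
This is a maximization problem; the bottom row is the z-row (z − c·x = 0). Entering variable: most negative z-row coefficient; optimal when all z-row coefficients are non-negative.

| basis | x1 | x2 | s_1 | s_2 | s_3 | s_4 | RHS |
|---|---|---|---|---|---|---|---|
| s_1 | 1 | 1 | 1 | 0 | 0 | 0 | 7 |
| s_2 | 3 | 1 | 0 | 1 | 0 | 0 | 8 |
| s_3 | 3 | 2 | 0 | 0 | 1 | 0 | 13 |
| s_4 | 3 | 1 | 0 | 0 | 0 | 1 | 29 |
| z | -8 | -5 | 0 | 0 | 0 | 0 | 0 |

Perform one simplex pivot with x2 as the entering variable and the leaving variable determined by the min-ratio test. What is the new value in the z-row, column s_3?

5/2

Ratio test on column x2 — row 1: 7/1 = 7; row 2: 8/1 = 8; row 3: 13/2 = 13/2; row 4: 29/1 = 29. Minimum is 13/2 at row 3 (s_3 leaves); pivot element 2.
Divide row 3 by 2; eliminate column x2 from the other rows.
z-row update in column s_3: 0 − (-5)·(1/2) = 5/2.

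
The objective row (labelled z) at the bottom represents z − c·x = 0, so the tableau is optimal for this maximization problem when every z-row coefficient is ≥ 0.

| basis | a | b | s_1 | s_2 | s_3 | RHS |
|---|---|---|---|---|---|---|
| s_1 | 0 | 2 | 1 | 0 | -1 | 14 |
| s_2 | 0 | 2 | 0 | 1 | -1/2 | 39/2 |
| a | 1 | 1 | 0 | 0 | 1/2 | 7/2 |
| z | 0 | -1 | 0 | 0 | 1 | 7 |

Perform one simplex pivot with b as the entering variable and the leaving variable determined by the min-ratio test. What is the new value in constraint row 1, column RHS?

Ratio test on column b — row 1: 14/2 = 7; row 2: (39/2)/2 = 39/4; row 3: (7/2)/1 = 7/2. Minimum is 7/2 at row 3 (a leaves); pivot element 1.
Divide row 3 by 1; eliminate column b from the other rows.
Row 1 update in column RHS: 14 − 2·(7/2) = 7.

7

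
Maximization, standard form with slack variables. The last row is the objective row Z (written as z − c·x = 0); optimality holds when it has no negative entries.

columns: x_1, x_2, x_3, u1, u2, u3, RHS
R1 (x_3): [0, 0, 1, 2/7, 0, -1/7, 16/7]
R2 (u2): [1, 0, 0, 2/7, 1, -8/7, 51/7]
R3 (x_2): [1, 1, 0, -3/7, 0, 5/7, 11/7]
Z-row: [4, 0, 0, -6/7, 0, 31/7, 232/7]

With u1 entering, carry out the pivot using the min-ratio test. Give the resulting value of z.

40

Ratio test on column u1 — row 1: (16/7)/(2/7) = 8; row 2: (51/7)/(2/7) = 51/2; row 3: entry -3/7 ≤ 0. Minimum is 8 at row 1 (x_3 leaves); pivot element 2/7.
Pivot on row 1; the Z-row RHS becomes 232/7 − (-6/7)·8 = 40.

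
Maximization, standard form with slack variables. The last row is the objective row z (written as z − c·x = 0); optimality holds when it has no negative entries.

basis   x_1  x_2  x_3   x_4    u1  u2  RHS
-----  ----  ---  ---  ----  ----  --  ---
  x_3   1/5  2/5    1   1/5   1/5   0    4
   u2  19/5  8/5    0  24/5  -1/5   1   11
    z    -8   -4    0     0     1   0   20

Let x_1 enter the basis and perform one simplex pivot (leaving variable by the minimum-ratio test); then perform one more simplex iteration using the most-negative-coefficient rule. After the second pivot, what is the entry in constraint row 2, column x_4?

3

Ratio test on column x_1 — row 1: 4/(1/5) = 20; row 2: 11/(19/5) = 55/19. Minimum is 55/19 at row 2 (u2 leaves); pivot element 19/5.
Divide row 2 by 19/5; eliminate column x_1 from the other rows.
Second iteration: most negative z-row entry is -12/19 in column x_2, so x_2 enters.
Ratio test on column x_2 — row 1: (65/19)/(6/19) = 65/6; row 2: (55/19)/(8/19) = 55/8. Minimum is 55/8 at row 2 (x_1 leaves); pivot element 8/19.
Divide row 2 by 8/19; eliminate column x_2 from the other rows.
After both pivots, the entry at constraint row 2, column x_4 is 3.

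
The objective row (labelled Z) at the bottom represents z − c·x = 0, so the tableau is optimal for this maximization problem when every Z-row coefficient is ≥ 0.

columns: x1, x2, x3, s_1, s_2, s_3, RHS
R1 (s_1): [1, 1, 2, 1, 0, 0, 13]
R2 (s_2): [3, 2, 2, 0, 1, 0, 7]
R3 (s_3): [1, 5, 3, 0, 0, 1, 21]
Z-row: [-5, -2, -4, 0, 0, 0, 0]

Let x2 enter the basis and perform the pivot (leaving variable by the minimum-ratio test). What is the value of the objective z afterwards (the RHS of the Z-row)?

7

Ratio test on column x2 — row 1: 13/1 = 13; row 2: 7/2 = 7/2; row 3: 21/5 = 21/5. Minimum is 7/2 at row 2 (s_2 leaves); pivot element 2.
Pivot on row 2; the Z-row RHS becomes 0 − (-2)·(7/2) = 7.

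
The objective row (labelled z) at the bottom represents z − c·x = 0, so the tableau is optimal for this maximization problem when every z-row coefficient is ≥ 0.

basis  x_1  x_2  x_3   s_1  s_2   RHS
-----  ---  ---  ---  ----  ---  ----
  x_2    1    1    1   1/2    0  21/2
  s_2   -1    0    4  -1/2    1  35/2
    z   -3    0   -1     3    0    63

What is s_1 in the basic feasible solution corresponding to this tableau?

0

s_1 is not in the basis, so in the current basic feasible solution s_1 = 0.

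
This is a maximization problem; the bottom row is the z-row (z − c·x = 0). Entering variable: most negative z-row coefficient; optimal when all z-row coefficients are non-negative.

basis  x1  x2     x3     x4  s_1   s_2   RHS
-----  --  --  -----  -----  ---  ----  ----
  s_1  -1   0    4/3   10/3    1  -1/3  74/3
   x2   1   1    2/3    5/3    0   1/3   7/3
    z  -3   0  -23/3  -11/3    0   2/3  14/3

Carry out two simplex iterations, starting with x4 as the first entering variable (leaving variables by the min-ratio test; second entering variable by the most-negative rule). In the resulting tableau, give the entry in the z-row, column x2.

Ratio test on column x4 — row 1: (74/3)/(10/3) = 37/5; row 2: (7/3)/(5/3) = 7/5. Minimum is 7/5 at row 2 (x2 leaves); pivot element 5/3.
Divide row 2 by 5/3; eliminate column x4 from the other rows.
Second iteration: most negative z-row entry is -31/5 in column x3, so x3 enters.
Ratio test on column x3 — row 1: entry 0 ≤ 0; row 2: (7/5)/(2/5) = 7/2. Minimum is 7/2 at row 2 (x4 leaves); pivot element 2/5.
Divide row 2 by 2/5; eliminate column x3 from the other rows.
After both pivots, the entry at the z-row, column x2 is 23/2.

23/2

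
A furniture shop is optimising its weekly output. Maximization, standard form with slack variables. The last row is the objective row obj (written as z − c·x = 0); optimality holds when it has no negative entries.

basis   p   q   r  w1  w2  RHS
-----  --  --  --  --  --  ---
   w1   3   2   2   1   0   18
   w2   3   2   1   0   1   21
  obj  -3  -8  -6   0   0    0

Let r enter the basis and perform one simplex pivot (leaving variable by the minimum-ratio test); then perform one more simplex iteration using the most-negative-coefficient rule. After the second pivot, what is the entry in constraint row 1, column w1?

Ratio test on column r — row 1: 18/2 = 9; row 2: 21/1 = 21. Minimum is 9 at row 1 (w1 leaves); pivot element 2.
Divide row 1 by 2; eliminate column r from the other rows.
Second iteration: most negative obj-row entry is -2 in column q, so q enters.
Ratio test on column q — row 1: 9/1 = 9; row 2: 12/1 = 12. Minimum is 9 at row 1 (r leaves); pivot element 1.
Divide row 1 by 1; eliminate column q from the other rows.
After both pivots, the entry at constraint row 1, column w1 is 1/2.

1/2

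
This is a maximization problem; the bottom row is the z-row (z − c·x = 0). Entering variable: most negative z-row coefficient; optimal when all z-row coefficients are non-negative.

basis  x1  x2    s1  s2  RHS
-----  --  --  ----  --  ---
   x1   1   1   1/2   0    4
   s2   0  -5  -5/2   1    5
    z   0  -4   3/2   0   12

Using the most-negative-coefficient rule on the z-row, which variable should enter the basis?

x2

Negative z-row entries: x2: -4.
The most negative is -4 in column x2, so x2 enters.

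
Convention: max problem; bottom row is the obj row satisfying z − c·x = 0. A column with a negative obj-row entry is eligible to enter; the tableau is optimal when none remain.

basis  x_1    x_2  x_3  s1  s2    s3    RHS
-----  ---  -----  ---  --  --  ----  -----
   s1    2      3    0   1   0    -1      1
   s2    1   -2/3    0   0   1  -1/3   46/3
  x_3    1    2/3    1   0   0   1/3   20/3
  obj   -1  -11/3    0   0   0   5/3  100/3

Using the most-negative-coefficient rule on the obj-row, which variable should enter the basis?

Negative obj-row entries: x_1: -1, x_2: -11/3.
The most negative is -11/3 in column x_2, so x_2 enters.

x_2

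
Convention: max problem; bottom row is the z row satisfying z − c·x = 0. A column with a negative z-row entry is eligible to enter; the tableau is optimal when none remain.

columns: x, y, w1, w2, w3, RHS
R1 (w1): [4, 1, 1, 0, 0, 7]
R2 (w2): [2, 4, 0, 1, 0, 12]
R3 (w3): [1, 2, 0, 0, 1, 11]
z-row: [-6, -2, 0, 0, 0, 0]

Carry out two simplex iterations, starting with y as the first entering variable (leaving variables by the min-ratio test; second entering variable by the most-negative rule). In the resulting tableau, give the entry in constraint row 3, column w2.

-1/2

Ratio test on column y — row 1: 7/1 = 7; row 2: 12/4 = 3; row 3: 11/2 = 11/2. Minimum is 3 at row 2 (w2 leaves); pivot element 4.
Divide row 2 by 4; eliminate column y from the other rows.
Second iteration: most negative z-row entry is -5 in column x, so x enters.
Ratio test on column x — row 1: 4/(7/2) = 8/7; row 2: 3/(1/2) = 6; row 3: entry 0 ≤ 0. Minimum is 8/7 at row 1 (w1 leaves); pivot element 7/2.
Divide row 1 by 7/2; eliminate column x from the other rows.
After both pivots, the entry at constraint row 3, column w2 is -1/2.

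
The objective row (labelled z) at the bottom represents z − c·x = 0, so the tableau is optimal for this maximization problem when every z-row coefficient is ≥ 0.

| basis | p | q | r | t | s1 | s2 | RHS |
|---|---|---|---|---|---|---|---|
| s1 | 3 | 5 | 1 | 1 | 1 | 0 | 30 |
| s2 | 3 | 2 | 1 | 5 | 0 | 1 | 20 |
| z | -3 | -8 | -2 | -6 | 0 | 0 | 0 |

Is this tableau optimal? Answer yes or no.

no

The z-row has a negative entry -8 in column q, so it is not optimal.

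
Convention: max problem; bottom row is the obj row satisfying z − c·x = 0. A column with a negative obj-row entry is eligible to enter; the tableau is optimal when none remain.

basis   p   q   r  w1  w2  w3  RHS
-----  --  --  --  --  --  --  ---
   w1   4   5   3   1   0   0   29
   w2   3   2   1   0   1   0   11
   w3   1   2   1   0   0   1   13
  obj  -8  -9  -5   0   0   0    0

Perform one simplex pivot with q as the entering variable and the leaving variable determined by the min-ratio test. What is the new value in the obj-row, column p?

Ratio test on column q — row 1: 29/5 = 29/5; row 2: 11/2 = 11/2; row 3: 13/2 = 13/2. Minimum is 11/2 at row 2 (w2 leaves); pivot element 2.
Divide row 2 by 2; eliminate column q from the other rows.
obj-row update in column p: -8 − (-9)·(3/2) = 11/2.

11/2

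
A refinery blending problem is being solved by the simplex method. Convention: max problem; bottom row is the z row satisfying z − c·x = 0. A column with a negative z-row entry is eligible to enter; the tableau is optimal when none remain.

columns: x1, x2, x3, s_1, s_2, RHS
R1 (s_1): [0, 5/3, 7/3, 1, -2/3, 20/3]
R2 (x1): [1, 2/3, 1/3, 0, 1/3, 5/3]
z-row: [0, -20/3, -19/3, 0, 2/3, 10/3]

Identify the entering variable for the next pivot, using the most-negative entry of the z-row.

x2

Negative z-row entries: x2: -20/3, x3: -19/3.
The most negative is -20/3 in column x2, so x2 enters.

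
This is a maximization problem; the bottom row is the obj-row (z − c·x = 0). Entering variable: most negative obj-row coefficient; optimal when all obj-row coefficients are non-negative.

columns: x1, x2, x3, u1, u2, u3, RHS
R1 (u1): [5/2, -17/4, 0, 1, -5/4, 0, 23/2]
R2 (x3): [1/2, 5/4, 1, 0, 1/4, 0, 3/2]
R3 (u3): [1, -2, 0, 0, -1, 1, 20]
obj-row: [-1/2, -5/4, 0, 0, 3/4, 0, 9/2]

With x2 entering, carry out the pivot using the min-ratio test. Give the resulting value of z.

6

Ratio test on column x2 — row 1: entry -17/4 ≤ 0; row 2: (3/2)/(5/4) = 6/5; row 3: entry -2 ≤ 0. Minimum is 6/5 at row 2 (x3 leaves); pivot element 5/4.
Pivot on row 2; the obj-row RHS becomes 9/2 − (-5/4)·(6/5) = 6.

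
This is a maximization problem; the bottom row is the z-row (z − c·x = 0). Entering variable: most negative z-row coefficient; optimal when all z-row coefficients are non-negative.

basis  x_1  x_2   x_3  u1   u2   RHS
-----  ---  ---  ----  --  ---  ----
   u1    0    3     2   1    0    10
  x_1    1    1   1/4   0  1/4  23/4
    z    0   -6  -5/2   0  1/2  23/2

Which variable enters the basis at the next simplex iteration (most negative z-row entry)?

Negative z-row entries: x_2: -6, x_3: -5/2.
The most negative is -6 in column x_2, so x_2 enters.

x_2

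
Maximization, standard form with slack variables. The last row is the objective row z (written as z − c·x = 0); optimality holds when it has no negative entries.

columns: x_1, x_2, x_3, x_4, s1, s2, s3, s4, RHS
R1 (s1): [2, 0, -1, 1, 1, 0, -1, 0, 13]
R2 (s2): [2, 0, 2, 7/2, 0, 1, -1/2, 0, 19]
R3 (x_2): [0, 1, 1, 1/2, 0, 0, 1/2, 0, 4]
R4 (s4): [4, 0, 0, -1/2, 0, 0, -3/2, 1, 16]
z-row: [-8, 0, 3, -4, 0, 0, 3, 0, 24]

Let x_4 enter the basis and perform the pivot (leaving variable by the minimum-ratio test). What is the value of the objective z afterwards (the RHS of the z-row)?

Ratio test on column x_4 — row 1: 13/1 = 13; row 2: 19/(7/2) = 38/7; row 3: 4/(1/2) = 8; row 4: entry -1/2 ≤ 0. Minimum is 38/7 at row 2 (s2 leaves); pivot element 7/2.
Pivot on row 2; the z-row RHS becomes 24 − (-4)·(38/7) = 320/7.

320/7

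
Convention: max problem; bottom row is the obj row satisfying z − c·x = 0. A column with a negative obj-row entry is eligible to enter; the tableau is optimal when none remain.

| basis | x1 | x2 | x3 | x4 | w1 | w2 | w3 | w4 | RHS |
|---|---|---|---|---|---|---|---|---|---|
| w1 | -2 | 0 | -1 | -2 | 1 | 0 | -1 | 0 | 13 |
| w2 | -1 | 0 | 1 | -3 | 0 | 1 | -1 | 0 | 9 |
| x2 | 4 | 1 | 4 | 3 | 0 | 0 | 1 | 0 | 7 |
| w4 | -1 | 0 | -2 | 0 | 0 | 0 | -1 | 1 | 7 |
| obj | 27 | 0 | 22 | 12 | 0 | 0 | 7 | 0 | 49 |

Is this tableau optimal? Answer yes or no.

Every obj-row coefficient is ≥ 0, so the tableau is optimal.

yes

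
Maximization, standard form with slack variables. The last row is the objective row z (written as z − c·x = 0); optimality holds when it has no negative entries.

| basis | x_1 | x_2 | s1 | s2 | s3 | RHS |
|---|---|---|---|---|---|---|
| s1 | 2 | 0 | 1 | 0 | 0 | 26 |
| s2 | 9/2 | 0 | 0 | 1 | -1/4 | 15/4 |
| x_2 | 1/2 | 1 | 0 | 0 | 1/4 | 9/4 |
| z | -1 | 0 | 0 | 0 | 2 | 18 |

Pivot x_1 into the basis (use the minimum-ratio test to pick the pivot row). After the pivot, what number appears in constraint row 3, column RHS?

11/6

Ratio test on column x_1 — row 1: 26/2 = 13; row 2: (15/4)/(9/2) = 5/6; row 3: (9/4)/(1/2) = 9/2. Minimum is 5/6 at row 2 (s2 leaves); pivot element 9/2.
Divide row 2 by 9/2; eliminate column x_1 from the other rows.
Row 3 update in column RHS: 9/4 − (1/2)·(5/6) = 11/6.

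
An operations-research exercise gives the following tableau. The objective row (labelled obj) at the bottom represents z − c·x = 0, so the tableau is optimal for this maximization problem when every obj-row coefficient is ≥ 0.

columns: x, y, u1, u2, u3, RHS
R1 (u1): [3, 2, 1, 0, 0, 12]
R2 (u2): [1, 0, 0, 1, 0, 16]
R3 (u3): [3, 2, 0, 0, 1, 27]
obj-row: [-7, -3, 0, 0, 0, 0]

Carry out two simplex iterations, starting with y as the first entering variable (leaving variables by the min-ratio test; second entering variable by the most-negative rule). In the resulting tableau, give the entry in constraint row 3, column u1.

-1

Ratio test on column y — row 1: 12/2 = 6; row 2: entry 0 ≤ 0; row 3: 27/2 = 27/2. Minimum is 6 at row 1 (u1 leaves); pivot element 2.
Divide row 1 by 2; eliminate column y from the other rows.
Second iteration: most negative obj-row entry is -5/2 in column x, so x enters.
Ratio test on column x — row 1: 6/(3/2) = 4; row 2: 16/1 = 16; row 3: entry 0 ≤ 0. Minimum is 4 at row 1 (y leaves); pivot element 3/2.
Divide row 1 by 3/2; eliminate column x from the other rows.
After both pivots, the entry at constraint row 3, column u1 is -1.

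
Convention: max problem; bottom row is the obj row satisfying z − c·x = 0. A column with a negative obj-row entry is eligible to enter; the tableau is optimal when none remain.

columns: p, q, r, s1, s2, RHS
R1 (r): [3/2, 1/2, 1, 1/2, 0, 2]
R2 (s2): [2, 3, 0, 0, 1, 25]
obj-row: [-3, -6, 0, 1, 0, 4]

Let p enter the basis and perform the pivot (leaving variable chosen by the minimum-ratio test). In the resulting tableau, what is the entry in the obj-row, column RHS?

8

Ratio test on column p — row 1: 2/(3/2) = 4/3; row 2: 25/2 = 25/2. Minimum is 4/3 at row 1 (r leaves); pivot element 3/2.
Divide row 1 by 3/2; eliminate column p from the other rows.
obj-row update in column RHS: 4 − (-3)·(4/3) = 8.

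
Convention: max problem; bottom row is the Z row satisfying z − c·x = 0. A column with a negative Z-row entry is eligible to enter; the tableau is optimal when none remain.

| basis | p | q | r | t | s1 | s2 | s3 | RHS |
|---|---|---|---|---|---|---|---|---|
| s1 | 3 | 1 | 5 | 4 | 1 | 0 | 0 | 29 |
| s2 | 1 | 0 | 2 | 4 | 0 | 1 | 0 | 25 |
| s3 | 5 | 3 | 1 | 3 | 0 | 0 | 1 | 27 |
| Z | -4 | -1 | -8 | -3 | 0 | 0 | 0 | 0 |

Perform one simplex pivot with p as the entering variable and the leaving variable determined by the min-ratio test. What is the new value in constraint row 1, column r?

22/5

Ratio test on column p — row 1: 29/3 = 29/3; row 2: 25/1 = 25; row 3: 27/5 = 27/5. Minimum is 27/5 at row 3 (s3 leaves); pivot element 5.
Divide row 3 by 5; eliminate column p from the other rows.
Row 1 update in column r: 5 − 3·(1/5) = 22/5.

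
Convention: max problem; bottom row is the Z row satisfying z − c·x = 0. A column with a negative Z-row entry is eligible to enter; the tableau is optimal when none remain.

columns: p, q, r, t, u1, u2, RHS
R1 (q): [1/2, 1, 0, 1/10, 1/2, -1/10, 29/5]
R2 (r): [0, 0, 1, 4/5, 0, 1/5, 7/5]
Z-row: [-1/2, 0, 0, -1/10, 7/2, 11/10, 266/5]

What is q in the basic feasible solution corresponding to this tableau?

q is basic (row 1); its value is the RHS of that row, 29/5.

29/5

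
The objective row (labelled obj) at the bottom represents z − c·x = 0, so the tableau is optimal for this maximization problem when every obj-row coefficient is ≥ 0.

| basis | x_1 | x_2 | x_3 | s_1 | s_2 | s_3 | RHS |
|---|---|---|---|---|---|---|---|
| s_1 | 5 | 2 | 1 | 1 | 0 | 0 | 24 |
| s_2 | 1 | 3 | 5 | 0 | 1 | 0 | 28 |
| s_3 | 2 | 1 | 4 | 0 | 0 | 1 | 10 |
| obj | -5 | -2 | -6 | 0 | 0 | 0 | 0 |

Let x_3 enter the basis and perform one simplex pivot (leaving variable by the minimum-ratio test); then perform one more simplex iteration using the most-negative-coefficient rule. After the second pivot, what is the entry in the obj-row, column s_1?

4/9

Ratio test on column x_3 — row 1: 24/1 = 24; row 2: 28/5 = 28/5; row 3: 10/4 = 5/2. Minimum is 5/2 at row 3 (s_3 leaves); pivot element 4.
Divide row 3 by 4; eliminate column x_3 from the other rows.
Second iteration: most negative obj-row entry is -2 in column x_1, so x_1 enters.
Ratio test on column x_1 — row 1: (43/2)/(9/2) = 43/9; row 2: entry -3/2 ≤ 0; row 3: (5/2)/(1/2) = 5. Minimum is 43/9 at row 1 (s_1 leaves); pivot element 9/2.
Divide row 1 by 9/2; eliminate column x_1 from the other rows.
After both pivots, the entry at the obj-row, column s_1 is 4/9.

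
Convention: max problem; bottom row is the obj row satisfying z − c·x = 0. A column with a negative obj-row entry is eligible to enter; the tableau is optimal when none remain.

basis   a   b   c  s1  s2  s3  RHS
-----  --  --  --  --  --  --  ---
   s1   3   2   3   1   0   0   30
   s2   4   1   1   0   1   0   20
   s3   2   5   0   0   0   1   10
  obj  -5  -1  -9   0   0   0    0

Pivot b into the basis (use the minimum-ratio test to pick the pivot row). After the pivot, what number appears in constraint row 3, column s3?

1/5

Ratio test on column b — row 1: 30/2 = 15; row 2: 20/1 = 20; row 3: 10/5 = 2. Minimum is 2 at row 3 (s3 leaves); pivot element 5.
Divide row 3 by 5; eliminate column b from the other rows.
In the new row 3, the s3 entry is the old entry divided by the pivot: 1/5 = 1/5.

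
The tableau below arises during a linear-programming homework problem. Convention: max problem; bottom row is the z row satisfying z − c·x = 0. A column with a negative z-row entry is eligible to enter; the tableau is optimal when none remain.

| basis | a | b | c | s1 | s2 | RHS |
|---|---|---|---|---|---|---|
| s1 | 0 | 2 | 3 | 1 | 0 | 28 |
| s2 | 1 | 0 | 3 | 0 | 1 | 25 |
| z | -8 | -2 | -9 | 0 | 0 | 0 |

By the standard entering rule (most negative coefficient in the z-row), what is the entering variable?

Negative z-row entries: a: -8, b: -2, c: -9.
The most negative is -9 in column c, so c enters.

c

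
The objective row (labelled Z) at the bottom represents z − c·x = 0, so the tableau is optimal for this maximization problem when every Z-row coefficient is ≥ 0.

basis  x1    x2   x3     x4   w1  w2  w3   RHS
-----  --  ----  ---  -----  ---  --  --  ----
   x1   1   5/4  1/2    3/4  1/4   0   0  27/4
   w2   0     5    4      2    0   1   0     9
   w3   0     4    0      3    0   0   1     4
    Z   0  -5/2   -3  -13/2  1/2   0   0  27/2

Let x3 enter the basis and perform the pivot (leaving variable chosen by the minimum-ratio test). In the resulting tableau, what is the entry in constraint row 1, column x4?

Ratio test on column x3 — row 1: (27/4)/(1/2) = 27/2; row 2: 9/4 = 9/4; row 3: entry 0 ≤ 0. Minimum is 9/4 at row 2 (w2 leaves); pivot element 4.
Divide row 2 by 4; eliminate column x3 from the other rows.
Row 1 update in column x4: 3/4 − (1/2)·(1/2) = 1/2.

1/2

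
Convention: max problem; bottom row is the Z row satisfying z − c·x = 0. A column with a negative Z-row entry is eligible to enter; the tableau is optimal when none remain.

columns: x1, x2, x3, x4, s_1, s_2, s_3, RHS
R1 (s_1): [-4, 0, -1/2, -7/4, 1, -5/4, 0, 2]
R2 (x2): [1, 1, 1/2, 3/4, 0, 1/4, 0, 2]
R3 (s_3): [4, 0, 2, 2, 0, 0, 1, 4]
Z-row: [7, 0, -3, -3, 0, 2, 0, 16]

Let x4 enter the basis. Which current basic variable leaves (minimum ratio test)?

s_3

Column x4 entries and ratios — s_1: -7/4 ≤ 0, skip; x2: 2/(3/4) = 8/3; s_3: 4/2 = 2.
Smallest ratio is 2 in the row of s_3, so s_3 leaves.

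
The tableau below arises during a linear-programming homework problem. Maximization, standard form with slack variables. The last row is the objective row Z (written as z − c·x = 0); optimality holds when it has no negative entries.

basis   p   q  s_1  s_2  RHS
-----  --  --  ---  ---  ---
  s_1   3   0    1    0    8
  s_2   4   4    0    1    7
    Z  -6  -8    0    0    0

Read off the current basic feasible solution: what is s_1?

8

s_1 is basic (row 1); its value is the RHS of that row, 8.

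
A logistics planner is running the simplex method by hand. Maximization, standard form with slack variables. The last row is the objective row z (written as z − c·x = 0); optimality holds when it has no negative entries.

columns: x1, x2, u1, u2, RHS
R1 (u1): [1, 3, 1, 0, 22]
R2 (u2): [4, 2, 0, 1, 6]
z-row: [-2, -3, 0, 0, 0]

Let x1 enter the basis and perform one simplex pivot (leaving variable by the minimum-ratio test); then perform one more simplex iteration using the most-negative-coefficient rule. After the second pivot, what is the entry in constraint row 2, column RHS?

3

Ratio test on column x1 — row 1: 22/1 = 22; row 2: 6/4 = 3/2. Minimum is 3/2 at row 2 (u2 leaves); pivot element 4.
Divide row 2 by 4; eliminate column x1 from the other rows.
Second iteration: most negative z-row entry is -2 in column x2, so x2 enters.
Ratio test on column x2 — row 1: (41/2)/(5/2) = 41/5; row 2: (3/2)/(1/2) = 3. Minimum is 3 at row 2 (x1 leaves); pivot element 1/2.
Divide row 2 by 1/2; eliminate column x2 from the other rows.
After both pivots, the entry at constraint row 2, column RHS is 3.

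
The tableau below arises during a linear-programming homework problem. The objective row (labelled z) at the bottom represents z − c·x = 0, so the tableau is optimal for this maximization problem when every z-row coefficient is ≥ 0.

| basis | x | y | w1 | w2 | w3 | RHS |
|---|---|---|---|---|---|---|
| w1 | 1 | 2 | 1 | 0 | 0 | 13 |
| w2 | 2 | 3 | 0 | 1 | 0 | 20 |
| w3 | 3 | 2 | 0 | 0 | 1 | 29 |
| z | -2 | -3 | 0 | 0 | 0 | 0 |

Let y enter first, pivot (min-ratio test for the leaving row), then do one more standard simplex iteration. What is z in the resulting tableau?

Ratio test on column y — row 1: 13/2 = 13/2; row 2: 20/3 = 20/3; row 3: 29/2 = 29/2. Minimum is 13/2 at row 1 (w1 leaves); pivot element 2.
Pivot on row 1; the z-row RHS becomes 0 − (-3)·(13/2) = 39/2.
Next entering variable (most negative z-row entry -1/2): x.
Ratio test on column x — row 1: (13/2)/(1/2) = 13; row 2: (1/2)/(1/2) = 1; row 3: 16/2 = 8. Minimum is 1 at row 2 (w2 leaves); pivot element 1/2.
After the second pivot the z-row RHS is 39/2 − (-1/2)·1 = 20.

20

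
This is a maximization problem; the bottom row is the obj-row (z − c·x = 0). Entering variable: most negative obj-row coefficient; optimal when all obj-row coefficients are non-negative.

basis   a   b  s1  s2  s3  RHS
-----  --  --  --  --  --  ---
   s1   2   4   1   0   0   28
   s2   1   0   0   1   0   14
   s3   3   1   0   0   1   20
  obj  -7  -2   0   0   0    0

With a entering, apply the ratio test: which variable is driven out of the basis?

Column a entries and ratios — s1: 28/2 = 14; s2: 14/1 = 14; s3: 20/3 = 20/3.
Smallest ratio is 20/3 in the row of s3, so s3 leaves.

s3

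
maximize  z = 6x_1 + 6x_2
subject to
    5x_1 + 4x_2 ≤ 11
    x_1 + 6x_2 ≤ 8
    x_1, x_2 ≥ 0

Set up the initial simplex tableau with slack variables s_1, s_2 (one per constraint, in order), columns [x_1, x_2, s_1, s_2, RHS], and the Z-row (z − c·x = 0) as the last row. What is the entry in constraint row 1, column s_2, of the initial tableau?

Slack s_2 belongs to constraint 2; its column is the unit vector e_2, so the entry in row 1 is 0.

0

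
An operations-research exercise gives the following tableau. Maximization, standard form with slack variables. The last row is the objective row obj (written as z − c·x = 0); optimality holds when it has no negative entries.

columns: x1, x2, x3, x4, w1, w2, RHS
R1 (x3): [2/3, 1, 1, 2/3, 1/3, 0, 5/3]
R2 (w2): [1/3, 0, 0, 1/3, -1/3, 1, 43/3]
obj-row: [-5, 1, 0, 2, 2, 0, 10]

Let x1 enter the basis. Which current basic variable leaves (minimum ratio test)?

Column x1 entries and ratios — x3: (5/3)/(2/3) = 5/2; w2: (43/3)/(1/3) = 43.
Smallest ratio is 5/2 in the row of x3, so x3 leaves.

x3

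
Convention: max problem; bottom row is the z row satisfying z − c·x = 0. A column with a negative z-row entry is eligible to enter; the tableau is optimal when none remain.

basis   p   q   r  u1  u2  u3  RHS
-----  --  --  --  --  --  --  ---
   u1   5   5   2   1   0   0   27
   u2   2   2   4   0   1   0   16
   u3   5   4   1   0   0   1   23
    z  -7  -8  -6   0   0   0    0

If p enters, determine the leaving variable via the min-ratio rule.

u3

Column p entries and ratios — u1: 27/5 = 27/5; u2: 16/2 = 8; u3: 23/5 = 23/5.
Smallest ratio is 23/5 in the row of u3, so u3 leaves.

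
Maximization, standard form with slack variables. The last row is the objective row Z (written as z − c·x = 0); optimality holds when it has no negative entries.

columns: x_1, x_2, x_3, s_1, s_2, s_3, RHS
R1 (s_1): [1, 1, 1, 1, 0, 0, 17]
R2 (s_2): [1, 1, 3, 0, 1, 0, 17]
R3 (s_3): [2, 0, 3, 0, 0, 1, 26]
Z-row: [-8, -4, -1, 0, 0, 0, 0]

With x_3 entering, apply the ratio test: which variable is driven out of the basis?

s_2

Column x_3 entries and ratios — s_1: 17/1 = 17; s_2: 17/3 = 17/3; s_3: 26/3 = 26/3.
Smallest ratio is 17/3 in the row of s_2, so s_2 leaves.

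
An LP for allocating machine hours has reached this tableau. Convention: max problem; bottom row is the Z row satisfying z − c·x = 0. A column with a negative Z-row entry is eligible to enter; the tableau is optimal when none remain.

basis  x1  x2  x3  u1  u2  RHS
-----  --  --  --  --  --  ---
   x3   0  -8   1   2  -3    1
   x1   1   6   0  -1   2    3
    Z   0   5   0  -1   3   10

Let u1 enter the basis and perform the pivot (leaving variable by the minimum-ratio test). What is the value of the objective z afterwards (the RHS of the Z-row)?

21/2

Ratio test on column u1 — row 1: 1/2 = 1/2; row 2: entry -1 ≤ 0. Minimum is 1/2 at row 1 (x3 leaves); pivot element 2.
Pivot on row 1; the Z-row RHS becomes 10 − (-1)·(1/2) = 21/2.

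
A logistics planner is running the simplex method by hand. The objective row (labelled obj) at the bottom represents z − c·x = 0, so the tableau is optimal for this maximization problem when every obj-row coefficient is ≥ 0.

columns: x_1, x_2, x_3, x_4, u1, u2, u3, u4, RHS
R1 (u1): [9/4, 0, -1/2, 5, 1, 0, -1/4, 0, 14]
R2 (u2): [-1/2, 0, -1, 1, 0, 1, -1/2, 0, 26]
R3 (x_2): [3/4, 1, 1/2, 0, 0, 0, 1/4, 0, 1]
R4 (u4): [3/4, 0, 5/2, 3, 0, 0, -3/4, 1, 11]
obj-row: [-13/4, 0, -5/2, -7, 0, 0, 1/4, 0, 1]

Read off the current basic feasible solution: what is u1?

14

u1 is basic (row 1); its value is the RHS of that row, 14.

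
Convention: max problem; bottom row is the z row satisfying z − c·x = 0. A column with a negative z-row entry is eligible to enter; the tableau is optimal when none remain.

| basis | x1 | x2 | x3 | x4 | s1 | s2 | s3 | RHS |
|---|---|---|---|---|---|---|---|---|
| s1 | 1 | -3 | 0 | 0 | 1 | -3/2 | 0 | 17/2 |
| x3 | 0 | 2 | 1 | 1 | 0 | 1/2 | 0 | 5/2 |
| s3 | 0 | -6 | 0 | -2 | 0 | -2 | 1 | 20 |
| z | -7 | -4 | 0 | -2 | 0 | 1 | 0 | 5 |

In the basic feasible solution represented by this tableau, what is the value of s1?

s1 is basic (row 1); its value is the RHS of that row, 17/2.

17/2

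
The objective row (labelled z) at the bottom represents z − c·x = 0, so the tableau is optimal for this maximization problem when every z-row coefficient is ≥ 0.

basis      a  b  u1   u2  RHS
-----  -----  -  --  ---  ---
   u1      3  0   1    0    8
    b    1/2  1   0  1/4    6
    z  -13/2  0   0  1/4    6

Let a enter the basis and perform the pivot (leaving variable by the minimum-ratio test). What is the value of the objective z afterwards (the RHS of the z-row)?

70/3

Ratio test on column a — row 1: 8/3 = 8/3; row 2: 6/(1/2) = 12. Minimum is 8/3 at row 1 (u1 leaves); pivot element 3.
Pivot on row 1; the z-row RHS becomes 6 − (-13/2)·(8/3) = 70/3.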